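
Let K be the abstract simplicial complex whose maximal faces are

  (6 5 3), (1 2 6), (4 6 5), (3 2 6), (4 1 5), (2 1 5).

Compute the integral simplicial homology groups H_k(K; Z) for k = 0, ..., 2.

We work with the vertex ordering 1 < 2 < 3 < 4 < 5 < 6. The simplices of K, each written with vertices in increasing order, are:

  0-simplices (6): [1], [2], [3], [4], [5], [6]
  1-simplices (12): [1,2], [1,4], [1,5], [1,6], [2,3], [2,5], [2,6], [3,5], [3,6], [4,5], [4,6], [5,6]
  2-simplices (6): [1,2,5], [1,2,6], [1,4,5], [2,3,6], [3,5,6], [4,5,6]

Hence C_0 ≅ Z^6, C_1 ≅ Z^12, C_2 ≅ Z^6.

The boundary map ∂_1: C_1 → C_0 is given by ∂[p,q] = [q] − [p]. For instance
  ∂[3,6] = [6] − [3].
The resulting 6×12 matrix has rank 5, and its Smith normal form has invariant factors (1,1,1,1,1).

Boundary ∂_2: C_2 → C_1 acts by ∂[p,q,r] = [q,r] − [p,r] + [p,q]. For instance
  ∂[4,5,6] = [5,6] − [4,6] + [4,5],
  ∂[1,2,6] = [2,6] − [1,6] + [1,2].
This gives a 12×6 integer matrix of rank 6; reducing to Smith normal form yields diagonal entries (1,1,1,1,1,1).

Computing H_k = (kernel of ∂_k) / (image of ∂_{k+1}):

  H_0: rank C_0 − rank ∂_1 = 6 − 5 = 1, and the invariant factors of ∂_1 are all 1, so H_0 ≅ Z.
  H_1: rank ker ∂_1 − rank ∂_2 = (12 − 5) − 6 = 1, and the invariant factors of ∂_2 are all 1, so H_1 ≅ Z.
  H_2: rank ker ∂_2 − rank ∂_3 = (6 − 6) − 0 = 0, and there is no ∂_3, so H_2 ≅ 0.

As a check, the Euler characteristic is 6 − 12 + 6 = 0, which agrees with 1 − 1 + 0 = 0.
(K is a triangulation of the cylinder S^1 x I.)

H_0 ≅ Z,  H_1 ≅ Z,  H_2 = 0.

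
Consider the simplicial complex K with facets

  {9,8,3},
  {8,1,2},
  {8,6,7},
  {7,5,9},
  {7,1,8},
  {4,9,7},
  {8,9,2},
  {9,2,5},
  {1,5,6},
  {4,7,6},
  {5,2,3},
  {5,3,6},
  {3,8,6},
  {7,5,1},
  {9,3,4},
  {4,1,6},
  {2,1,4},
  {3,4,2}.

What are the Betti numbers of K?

b_0 = 1, b_1 = 1, b_2 = 0.

K has 9 vertices, 27 edges, 18 triangles.
rank ∂_0 = 0, rank ∂_1 = 8 ⇒ b_0 = 9 − 0 − 8 = 1; all invariant factors of ∂_1 are 1 so no torsion. So H_0 ≅ Z.
rank ∂_1 = 8, rank ∂_2 = 18 ⇒ b_1 = 27 − 8 − 18 = 1; ∂_2 has invariant factor(s) [2] giving torsion. So H_1 ≅ Z ⊕ Z_2.
rank ∂_2 = 18, rank ∂_3 = 0 ⇒ b_2 = 18 − 18 − 0 = 0. So H_2 ≅ 0.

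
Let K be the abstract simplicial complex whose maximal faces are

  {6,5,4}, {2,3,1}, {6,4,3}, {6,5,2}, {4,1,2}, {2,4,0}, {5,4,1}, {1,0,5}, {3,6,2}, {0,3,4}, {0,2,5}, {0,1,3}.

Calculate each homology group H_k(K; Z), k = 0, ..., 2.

H_0 = Z,  H_1 = Z/2,  H_2 = 0.

Order the vertices as 0 < 1 < 2 < 3 < 4 < 5 < 6. Listing each simplex with vertices in this order, K has dimension 2 with simplices:

  0-simplices (7): [0], [1], [2], [3], [4], [5], [6]
  1-simplices (18): [0,1], [0,2], [0,3], [0,4], [0,5], [1,2], [1,3], [1,4], [1,5], [2,3], [2,4], [2,5], [2,6], [3,4], [3,6], [4,5], [4,6], [5,6]
  2-simplices (12): [0,1,3], [0,1,5], [0,2,4], [0,2,5], [0,3,4], [1,2,3], [1,2,4], [1,4,5], [2,3,6], [2,5,6], [3,4,6], [4,5,6]

so the chain groups are C_0 ≅ Z^7, C_1 ≅ Z^18, C_2 ≅ Z^12.

Boundary ∂_1: C_1 → C_0 sends each edge [p,q] (with p < q) to q − p. For instance
  ∂[3,6] = [6] − [3].
The resulting 7×18 matrix has rank 6, and its Smith normal form has invariant factors (1,1,1,1,1,1).

Boundary ∂_2: C_2 → C_1 sends each 2-simplex [p,q,r] to [q,r] − [p,r] + [p,q]. For instance
  ∂[0,3,4] = [3,4] − [0,4] + [0,3],
  ∂[0,2,5] = [2,5] − [0,5] + [0,2].
As a 18×12 matrix over Z this has rank 12, with invariant factors (1,1,1,1,1,1,1,1,1,1,1,2).

Now H_k = ker ∂_k / im ∂_{k+1}, so:

  H_0: rank C_0 − rank ∂_1 = 7 − 6 = 1, and the invariant factors of ∂_1 are all 1, so H_0 ≅ Z.
  H_1: rank ker ∂_1 − rank ∂_2 = (18 − 6) − 12 = 0, and ∂_2 has invariant factor 2 > 1, so H_1 ≅ Z/2.
  H_2: rank ker ∂_2 − rank ∂_3 = (12 − 12) − 0 = 0, and there is no ∂_3, so H_2 ≅ 0.

As a check, the Euler characteristic is 7 − 18 + 12 = 1, which agrees with 1 − 0 + 0 = 1.
(K is a triangulation of the real projective plane RP^2.)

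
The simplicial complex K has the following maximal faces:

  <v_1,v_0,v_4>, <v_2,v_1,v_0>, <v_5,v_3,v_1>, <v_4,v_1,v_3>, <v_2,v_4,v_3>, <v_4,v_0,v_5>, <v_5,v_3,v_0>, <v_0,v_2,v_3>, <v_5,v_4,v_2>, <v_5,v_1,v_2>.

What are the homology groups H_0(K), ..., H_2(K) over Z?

Order the vertices as v_0 < v_1 < v_2 < v_3 < v_4 < v_5. Listing each simplex with vertices in this order, K has dimension 2 with simplices:

  0-simplices (6): [v_0], [v_1], [v_2], [v_3], [v_4], [v_5]
  1-simplices (15): (15 of them)
  2-simplices (10): [v_0,v_1,v_2], [v_0,v_1,v_4], [v_0,v_2,v_3], [v_0,v_3,v_5], [v_0,v_4,v_5], [v_1,v_2,v_5], [v_1,v_3,v_4], [v_1,v_3,v_5], [v_2,v_3,v_4], [v_2,v_4,v_5]

so the chain groups are C_0 ≅ Z^6, C_1 ≅ Z^15, C_2 ≅ Z^10.

∂_1: C_1 → C_0 maps an edge to its endpoints' difference, ∂[p,q] = q − p.
The 6×15 boundary matrix has rank 5 and Smith normal form diag(1,1,1,1,1).

∂_2: C_2 → C_1 sends each 2-simplex [p,q,r] to [q,r] − [p,r] + [p,q]. For instance
  ∂[v_0,v_2,v_3] = [v_2,v_3] − [v_0,v_3] + [v_0,v_2],
  ∂[v_0,v_1,v_2] = [v_1,v_2] − [v_0,v_2] + [v_0,v_1].
As a 15×10 matrix over Z this has rank 10, with invariant factors (1,1,1,1,1,1,1,1,1,2).

Reading off H_k = ker ∂_k / im ∂_{k+1}:

  H_0: rank C_0 − rank ∂_1 = 6 − 5 = 1, and the invariant factors of ∂_1 are all 1, so H_0 ≅ Z.
  H_1: rank ker ∂_1 − rank ∂_2 = (15 − 5) − 10 = 0, and ∂_2 has invariant factor 2 > 1, so H_1 ≅ Z/2.
  H_2: rank ker ∂_2 − rank ∂_3 = (10 − 10) − 0 = 0, and there is no ∂_3, so H_2 ≅ 0.

As a check, the Euler characteristic is 6 − 15 + 10 = 1, which agrees with 1 − 0 + 0 = 1.
(K is a triangulation of the real projective plane RP^2.)

H_0 ≅ Z,  H_1 ≅ Z/2,  H_2 = 0.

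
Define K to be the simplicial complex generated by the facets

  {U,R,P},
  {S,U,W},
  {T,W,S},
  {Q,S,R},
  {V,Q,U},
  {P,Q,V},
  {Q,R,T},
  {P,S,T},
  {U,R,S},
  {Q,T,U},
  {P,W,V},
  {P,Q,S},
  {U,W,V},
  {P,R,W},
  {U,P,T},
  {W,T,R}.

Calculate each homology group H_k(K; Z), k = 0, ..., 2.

H_0 ≅ Z,  H_1 ≅ Z^2,  H_2 ≅ Z.

We work with the vertex ordering P < Q < R < S < T < U < V < W. The simplices of K, each written with vertices in increasing order, are:

  0-simplices (8): P, Q, R, S, T, U, V, W
  1-simplices (24): PQ, PR, PS, PT, PU, PV, PW, QR, QS, QT, QU, QV, RS, RT, RU, RW, ST, SU, SW, TU, TW, UV, UW, VW
  2-simplices (16): PQS, PQV, PRU, PRW, PST, PTU, PVW, QRS, QRT, QTU, QUV, RSU, RTW, STW, SUW, UVW

giving chain groups C_0 ≅ Z^8, C_1 ≅ Z^24, C_2 ≅ Z^16.

∂_1: C_1 → C_0 is given by ∂[p,q] = [q] − [p]. For instance
  ∂SW = W − S.
The resulting 8×24 matrix has rank 7, and its Smith normal form has invariant factors (1,1,1,1,1,1,1).

The boundary map ∂_2: C_2 → C_1 sends each 2-simplex [p,q,r] to [q,r] − [p,r] + [p,q]. For instance
  ∂PQV = QV − PV + PQ,
  ∂PRU = RU − PU + PR.
This gives a 24×16 integer matrix of rank 15; reducing to Smith normal form yields diagonal entries (1,1,1,1,1,1,1,1,1,1,1,1,1,1,1).

Reading off H_k = ker ∂_k / im ∂_{k+1}:

  H_0: rank C_0 − rank ∂_1 = 8 − 7 = 1, and the invariant factors of ∂_1 are all 1, so H_0 ≅ Z.
  H_1: rank ker ∂_1 − rank ∂_2 = (24 − 7) − 15 = 2, and the invariant factors of ∂_2 are all 1, so H_1 ≅ Z^2.
  H_2: rank ker ∂_2 − rank ∂_3 = (16 − 15) − 0 = 1, and there is no ∂_3, so H_2 ≅ Z.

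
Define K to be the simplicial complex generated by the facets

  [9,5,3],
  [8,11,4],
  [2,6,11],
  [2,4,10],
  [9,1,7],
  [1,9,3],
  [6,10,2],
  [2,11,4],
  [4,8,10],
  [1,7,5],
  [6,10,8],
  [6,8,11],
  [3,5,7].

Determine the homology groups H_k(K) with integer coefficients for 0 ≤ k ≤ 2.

H_0 = Z^2,  H_1 = Z,  H_2 = Z.

Take the total order 1 < 2 < 3 < 4 < 5 < 6 < 7 < 8 < 9 < 10 < 11 on the vertex set. Then K (dimension 2) consists of the simplices:

  0-simplices (11): [1], [2], [3], [4], [5], [6], [7], [8], [9], [10], [11]
  1-simplices (22): [1,3], [1,5], [1,7], [1,9], [2,4], [2,6], [2,10], [2,11], [3,5], [3,7], [3,9], [4,8], [4,10], [4,11], [5,7], [5,9], [6,8], [6,10], [6,11], [7,9], [8,10], [8,11]
  2-simplices (13): [1,3,9], [1,5,7], [1,7,9], [2,4,10], [2,4,11], [2,6,10], [2,6,11], [3,5,7], [3,5,9], [4,8,10], [4,8,11], [6,8,10], [6,8,11]

so the chain groups are C_0 ≅ Z^11, C_1 ≅ Z^22, C_2 ≅ Z^13.

∂_1: C_1 → C_0 maps an edge to its endpoints' difference, ∂[p,q] = q − p.
The 11×22 boundary matrix has rank 9 and Smith normal form diag(1,1,1,1,1,1,1,1,1).

∂_2: C_2 → C_1 sends each 2-simplex [p,q,r] to [q,r] − [p,r] + [p,q]. For instance
  ∂[3,5,9] = [5,9] − [3,9] + [3,5],
  ∂[1,7,9] = [7,9] − [1,9] + [1,7].
This gives a 22×13 integer matrix of rank 12; reducing to Smith normal form yields diagonal entries (1,1,1,1,1,1,1,1,1,1,1,1).

From H_k ≅ ker(∂_k) / im(∂_{k+1}) we obtain:

  H_0: rank C_0 − rank ∂_1 = 11 − 9 = 2, and the invariant factors of ∂_1 are all 1, so H_0 = Z^2.
  H_1: rank ker ∂_1 − rank ∂_2 = (22 − 9) − 12 = 1, and the invariant factors of ∂_2 are all 1, so H_1 = Z.
  H_2: rank ker ∂_2 − rank ∂_3 = (13 − 12) − 0 = 1, and there is no ∂_3, so H_2 = Z.

As a check, the Euler characteristic is 11 − 22 + 13 = 2, which agrees with 2 − 1 + 1 = 2.
(K is a triangulation of the disjoint union of the 2-sphere S^2 and the Möbius band.)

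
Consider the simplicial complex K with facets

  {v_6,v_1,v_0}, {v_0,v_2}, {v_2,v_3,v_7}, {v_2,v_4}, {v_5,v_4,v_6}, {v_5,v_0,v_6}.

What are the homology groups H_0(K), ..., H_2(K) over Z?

Take the total order v_0 < v_1 < v_2 < v_3 < v_4 < v_5 < v_6 < v_7 on the vertex set. Then K (dimension 2) consists of the simplices:

  0-simplices (8): [v_0], [v_1], [v_2], [v_3], [v_4], [v_5], [v_6], [v_7]
  1-simplices (12): [v_0,v_1], [v_0,v_2], [v_0,v_5], [v_0,v_6], [v_1,v_6], [v_2,v_3], [v_2,v_4], [v_2,v_7], [v_3,v_7], [v_4,v_5], [v_4,v_6], [v_5,v_6]
  2-simplices (4): [v_0,v_1,v_6], [v_0,v_5,v_6], [v_2,v_3,v_7], [v_4,v_5,v_6]

giving chain groups C_0 ≅ Z^8, C_1 ≅ Z^12, C_2 ≅ Z^4.

The boundary map ∂_1: C_1 → C_0 is given by ∂[p,q] = [q] − [p]. For instance
  ∂[v_0,v_6] = [v_6] − [v_0].
The resulting 8×12 matrix has rank 7, and its Smith normal form has invariant factors (1,1,1,1,1,1,1).

Boundary ∂_2: C_2 → C_1 acts by ∂[p,q,r] = [q,r] − [p,r] + [p,q]. For instance
  ∂[v_4,v_5,v_6] = [v_5,v_6] − [v_4,v_6] + [v_4,v_5],
  ∂[v_2,v_3,v_7] = [v_3,v_7] − [v_2,v_7] + [v_2,v_3].
The resulting 12×4 matrix has rank 4, and its Smith normal form has invariant factors (1,1,1,1).

Reading off H_k = ker ∂_k / im ∂_{k+1}:

  H_0: rank C_0 − rank ∂_1 = 8 − 7 = 1, and the invariant factors of ∂_1 are all 1, so H_0 = Z.
  H_1: rank ker ∂_1 − rank ∂_2 = (12 − 7) − 4 = 1, and the invariant factors of ∂_2 are all 1, so H_1 = Z.
  H_2: rank ker ∂_2 − rank ∂_3 = (4 − 4) − 0 = 0, and there is no ∂_3, so H_2 = 0.

As a check, the Euler characteristic is 8 − 12 + 4 = 0, which agrees with 1 − 1 + 0 = 0.

H_0 ≅ Z,  H_1 ≅ Z,  H_2 = 0.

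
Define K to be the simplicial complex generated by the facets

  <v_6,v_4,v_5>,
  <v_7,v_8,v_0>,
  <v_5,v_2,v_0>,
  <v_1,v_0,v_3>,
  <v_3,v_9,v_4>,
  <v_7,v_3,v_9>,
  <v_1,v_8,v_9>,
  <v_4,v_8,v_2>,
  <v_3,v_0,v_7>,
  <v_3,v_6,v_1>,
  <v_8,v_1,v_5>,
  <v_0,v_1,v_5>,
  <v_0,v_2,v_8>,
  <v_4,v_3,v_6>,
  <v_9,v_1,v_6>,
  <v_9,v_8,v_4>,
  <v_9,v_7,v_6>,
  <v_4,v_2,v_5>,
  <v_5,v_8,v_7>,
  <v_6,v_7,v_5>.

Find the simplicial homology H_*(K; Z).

H_0 = Z,  H_1 = Z ⊕ Z/2Z,  H_2 = 0.

Order the vertices as v_0 < v_1 < v_2 < v_3 < v_4 < v_5 < v_6 < v_7 < v_8 < v_9. Listing each simplex with vertices in this order, K has dimension 2 with simplices:

  0-simplices (10): [v_0], [v_1], [v_2], [v_3], [v_4], [v_5], [v_6], [v_7], [v_8], [v_9]
  1-simplices (30): (30 of them)
  2-simplices (20): (20 of them)

Hence C_0 ≅ Z^10, C_1 ≅ Z^30, C_2 ≅ Z^20.

The boundary map ∂_1: C_1 → C_0 is given by ∂[p,q] = [q] − [p]. For instance
  ∂[v_4,v_5] = [v_5] − [v_4].
The resulting 10×30 matrix has rank 9, and its Smith normal form has invariant factors (1,1,1,1,1,1,1,1,1).

The boundary map ∂_2: C_2 → C_1 acts by ∂[p,q,r] = [q,r] − [p,r] + [p,q]. For instance
  ∂[v_0,v_2,v_8] = [v_2,v_8] − [v_0,v_8] + [v_0,v_2],
  ∂[v_0,v_1,v_5] = [v_1,v_5] − [v_0,v_5] + [v_0,v_1].
The 30×20 boundary matrix has rank 20 and Smith normal form diag(1,1,1,1,1,1,1,1,1,1,1,1,1,1,1,1,1,1,1,2).

Reading off H_k = ker ∂_k / im ∂_{k+1}:

  H_0: rank C_0 − rank ∂_1 = 10 − 9 = 1, and the invariant factors of ∂_1 are all 1, so H_0 ≅ Z.
  H_1: rank ker ∂_1 − rank ∂_2 = (30 − 9) − 20 = 1, and ∂_2 has invariant factor 2 > 1, so H_1 ≅ Z ⊕ Z/2Z.
  H_2: rank ker ∂_2 − rank ∂_3 = (20 − 20) − 0 = 0, and there is no ∂_3, so H_2 ≅ 0.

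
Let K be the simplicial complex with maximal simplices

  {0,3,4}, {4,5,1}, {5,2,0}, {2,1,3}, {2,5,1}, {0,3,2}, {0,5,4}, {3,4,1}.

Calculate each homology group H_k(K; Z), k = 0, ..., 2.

H_0 ≅ Z,  H_1 = 0,  H_2 ≅ Z.

Fix the vertex order 0 < 1 < 2 < 3 < 4 < 5 and write every simplex with vertices in increasing order. Then dim K = 2 and the simplices of K are:

  0-simplices (6): [0], [1], [2], [3], [4], [5]
  1-simplices (12): [0,2], [0,3], [0,4], [0,5], [1,2], [1,3], [1,4], [1,5], [2,3], [2,5], [3,4], [4,5]
  2-simplices (8): [0,2,3], [0,2,5], [0,3,4], [0,4,5], [1,2,3], [1,2,5], [1,3,4], [1,4,5]

so the chain groups are C_0 ≅ Z^6, C_1 ≅ Z^12, C_2 ≅ Z^8.

The boundary map ∂_1: C_1 → C_0 sends each edge [p,q] (with p < q) to q − p.
This gives a 6×12 integer matrix of rank 5; reducing to Smith normal form yields diagonal entries (1,1,1,1,1).

∂_2: C_2 → C_1 sends each 2-simplex [p,q,r] to [q,r] − [p,r] + [p,q]. For instance
  ∂[1,2,3] = [2,3] − [1,3] + [1,2],
  ∂[1,4,5] = [4,5] − [1,5] + [1,4].
As a 12×8 matrix over Z this has rank 7, with invariant factors (1,1,1,1,1,1,1).

Computing H_k = (kernel of ∂_k) / (image of ∂_{k+1}):

  H_0: rank C_0 − rank ∂_1 = 6 − 5 = 1, and the invariant factors of ∂_1 are all 1, so H_0 ≅ Z.
  H_1: rank ker ∂_1 − rank ∂_2 = (12 − 5) − 7 = 0, and the invariant factors of ∂_2 are all 1, so H_1 ≅ 0.
  H_2: rank ker ∂_2 − rank ∂_3 = (8 − 7) − 0 = 1, and there is no ∂_3, so H_2 ≅ Z.

As a check, the Euler characteristic is 6 − 12 + 8 = 2, which agrees with 1 − 0 + 1 = 2.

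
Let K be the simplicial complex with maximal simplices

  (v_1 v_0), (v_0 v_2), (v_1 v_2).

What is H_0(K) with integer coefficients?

Fix the vertex order v_0 < v_1 < v_2 and write every simplex with vertices in increasing order. Then dim K = 1 and the simplices of K are:

  0-simplices (3): [v_0], [v_1], [v_2]
  1-simplices (3): [v_0,v_1], [v_0,v_2], [v_1,v_2]

giving chain groups C_0 ≅ Z^3, C_1 ≅ Z^3.

∂_1: C_1 → C_0 sends each edge [p,q] (with p < q) to q − p. For instance
  ∂[v_1,v_2] = [v_2] − [v_1].
As a 3×3 matrix over Z this has rank 2, with invariant factors (1,1).

Reading off H_k = ker ∂_k / im ∂_{k+1}:

  H_0: rank C_0 − rank ∂_1 = 3 − 2 = 1, and the invariant factors of ∂_1 are all 1, so H_0 ≅ Z.

H_0 ≅ Z.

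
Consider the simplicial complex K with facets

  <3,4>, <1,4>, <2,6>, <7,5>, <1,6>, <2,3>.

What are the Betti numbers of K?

Order the vertices as 1 < 2 < 3 < 4 < 5 < 6 < 7. Listing each simplex with vertices in this order, K has dimension 1 with simplices:

  0-simplices (7): [1], [2], [3], [4], [5], [6], [7]
  1-simplices (6): [1,4], [1,6], [2,3], [2,6], [3,4], [5,7]

Hence C_0 ≅ Z^7, C_1 ≅ Z^6.

Boundary ∂_1: C_1 → C_0 sends each edge [p,q] (with p < q) to q − p. For instance
  ∂[1,4] = [4] − [1].
This gives a 7×6 integer matrix of rank 5; reducing to Smith normal form yields diagonal entries (1,1,1,1,1).

Computing H_k = (kernel of ∂_k) / (image of ∂_{k+1}):

  H_0: rank C_0 − rank ∂_1 = 7 − 5 = 2, and the invariant factors of ∂_1 are all 1, so H_0 = Z^2.
  H_1: rank ker ∂_1 − rank ∂_2 = (6 − 5) − 0 = 1, and there is no ∂_2, so H_1 = Z.

As a check, the Euler characteristic is 7 − 6 = 1, which agrees with 2 − 1 = 1.
(K is a triangulation of the disjoint union of the 1-simplex and the circle S^1.)

Hence the Betti numbers are b_0 = 2, b_1 = 1.

b_0 = 2, b_1 = 1.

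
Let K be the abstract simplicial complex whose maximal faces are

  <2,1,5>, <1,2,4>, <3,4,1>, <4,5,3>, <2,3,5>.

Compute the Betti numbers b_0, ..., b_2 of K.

Take the total order 1 < 2 < 3 < 4 < 5 on the vertex set. Then K (dimension 2) consists of the simplices:

  0-simplices (5): [1], [2], [3], [4], [5]
  1-simplices (10): [1,2], [1,3], [1,4], [1,5], [2,3], [2,4], [2,5], [3,4], [3,5], [4,5]
  2-simplices (5): [1,2,4], [1,2,5], [1,3,4], [2,3,5], [3,4,5]

so the chain groups are C_0 ≅ Z^5, C_1 ≅ Z^10, C_2 ≅ Z^5.

The boundary map ∂_1: C_1 → C_0 is given by ∂[p,q] = [q] − [p].
As a 5×10 matrix over Z this has rank 4, with invariant factors (1,1,1,1).

∂_2: C_2 → C_1 maps a triangle to the signed sum of its edges. For instance
  ∂[1,2,4] = [2,4] − [1,4] + [1,2],
  ∂[1,2,5] = [2,5] − [1,5] + [1,2].
This gives a 10×5 integer matrix of rank 5; reducing to Smith normal form yields diagonal entries (1,1,1,1,1).

Reading off H_k = ker ∂_k / im ∂_{k+1}:

  H_0: rank C_0 − rank ∂_1 = 5 − 4 = 1, and the invariant factors of ∂_1 are all 1, so H_0 ≅ Z.
  H_1: rank ker ∂_1 − rank ∂_2 = (10 − 4) − 5 = 1, and the invariant factors of ∂_2 are all 1, so H_1 ≅ Z.
  H_2: rank ker ∂_2 − rank ∂_3 = (5 − 5) − 0 = 0, and there is no ∂_3, so H_2 ≅ 0.

Hence the Betti numbers are b_0 = 1, b_1 = 1, b_2 = 0.

b_0 = 1, b_1 = 1, b_2 = 0.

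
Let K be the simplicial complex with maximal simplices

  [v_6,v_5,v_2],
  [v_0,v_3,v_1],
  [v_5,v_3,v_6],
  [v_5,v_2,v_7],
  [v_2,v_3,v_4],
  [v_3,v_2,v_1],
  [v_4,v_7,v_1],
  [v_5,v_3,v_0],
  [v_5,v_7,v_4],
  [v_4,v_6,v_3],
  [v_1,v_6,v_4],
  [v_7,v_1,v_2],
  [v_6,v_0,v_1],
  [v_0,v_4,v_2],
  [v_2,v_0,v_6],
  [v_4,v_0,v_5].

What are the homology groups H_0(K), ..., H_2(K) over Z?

H_0 ≅ Z,  H_1 ≅ Z^2,  H_2 ≅ Z.

Fix the vertex order v_0 < v_1 < v_2 < v_3 < v_4 < v_5 < v_6 < v_7 and write every simplex with vertices in increasing order. Then dim K = 2 and the simplices of K are:

  0-simplices (8): [v_0], [v_1], [v_2], [v_3], [v_4], [v_5], [v_6], [v_7]
  1-simplices (24): (24 of them)
  2-simplices (16): (16 of them)

Hence C_0 ≅ Z^8, C_1 ≅ Z^24, C_2 ≅ Z^16.

The boundary map ∂_1: C_1 → C_0 maps an edge to its endpoints' difference, ∂[p,q] = q − p.
This gives a 8×24 integer matrix of rank 7; reducing to Smith normal form yields diagonal entries (1,1,1,1,1,1,1).

Boundary ∂_2: C_2 → C_1 maps a triangle to the signed sum of its edges. For instance
  ∂[v_0,v_2,v_4] = [v_2,v_4] − [v_0,v_4] + [v_0,v_2],
  ∂[v_1,v_2,v_3] = [v_2,v_3] − [v_1,v_3] + [v_1,v_2].
This gives a 24×16 integer matrix of rank 15; reducing to Smith normal form yields diagonal entries (1,1,1,1,1,1,1,1,1,1,1,1,1,1,1).

Reading off H_k = ker ∂_k / im ∂_{k+1}:

  H_0: rank C_0 − rank ∂_1 = 8 − 7 = 1, and the invariant factors of ∂_1 are all 1, so H_0 = Z.
  H_1: rank ker ∂_1 − rank ∂_2 = (24 − 7) − 15 = 2, and the invariant factors of ∂_2 are all 1, so H_1 = Z^2.
  H_2: rank ker ∂_2 − rank ∂_3 = (16 − 15) − 0 = 1, and there is no ∂_3, so H_2 = Z.

As a check, the Euler characteristic is 8 − 24 + 16 = 0, which agrees with 1 − 2 + 1 = 0.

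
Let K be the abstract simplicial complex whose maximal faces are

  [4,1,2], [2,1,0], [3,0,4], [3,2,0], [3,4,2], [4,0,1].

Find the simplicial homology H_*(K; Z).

H_0 ≅ Z,  H_1 = 0,  H_2 ≅ Z.

Take the total order 0 < 1 < 2 < 3 < 4 on the vertex set. Then K (dimension 2) consists of the simplices:

  0-simplices (5): [0], [1], [2], [3], [4]
  1-simplices (9): [0,1], [0,2], [0,3], [0,4], [1,2], [1,4], [2,3], [2,4], [3,4]
  2-simplices (6): [0,1,2], [0,1,4], [0,2,3], [0,3,4], [1,2,4], [2,3,4]

giving chain groups C_0 ≅ Z^5, C_1 ≅ Z^9, C_2 ≅ Z^6.

The boundary map ∂_1: C_1 → C_0 maps an edge to its endpoints' difference, ∂[p,q] = q − p. For instance
  ∂[0,2] = [2] − [0].
The resulting 5×9 matrix has rank 4, and its Smith normal form has invariant factors (1,1,1,1).

∂_2: C_2 → C_1 sends each 2-simplex [p,q,r] to [q,r] − [p,r] + [p,q]. For instance
  ∂[0,3,4] = [3,4] − [0,4] + [0,3],
  ∂[2,3,4] = [3,4] − [2,4] + [2,3].
The resulting 9×6 matrix has rank 5, and its Smith normal form has invariant factors (1,1,1,1,1).

Now H_k = ker ∂_k / im ∂_{k+1}, so:

  H_0: rank C_0 − rank ∂_1 = 5 − 4 = 1, and the invariant factors of ∂_1 are all 1, so H_0 = Z.
  H_1: rank ker ∂_1 − rank ∂_2 = (9 − 4) − 5 = 0, and the invariant factors of ∂_2 are all 1, so H_1 = 0.
  H_2: rank ker ∂_2 − rank ∂_3 = (6 − 5) − 0 = 1, and there is no ∂_3, so H_2 = Z.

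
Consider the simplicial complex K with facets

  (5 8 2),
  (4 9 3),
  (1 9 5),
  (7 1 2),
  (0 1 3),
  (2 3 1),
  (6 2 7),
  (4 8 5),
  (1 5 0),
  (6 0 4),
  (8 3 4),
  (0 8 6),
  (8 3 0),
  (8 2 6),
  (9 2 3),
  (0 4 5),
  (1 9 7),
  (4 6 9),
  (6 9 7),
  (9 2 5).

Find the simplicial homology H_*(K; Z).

H_0 = Z,  H_1 = Z ⊕ Z_2,  H_2 = 0.

Take the total order 0 < 1 < 2 < 3 < 4 < 5 < 6 < 7 < 8 < 9 on the vertex set. Then K (dimension 2) consists of the simplices:

  0-simplices (10): [0], [1], [2], [3], [4], [5], [6], [7], [8], [9]
  1-simplices (30): (30 of them)
  2-simplices (20): (20 of them)

so the chain groups are C_0 ≅ Z^10, C_1 ≅ Z^30, C_2 ≅ Z^20.

The boundary map ∂_1: C_1 → C_0 maps an edge to its endpoints' difference, ∂[p,q] = q − p.
The 10×30 boundary matrix has rank 9 and Smith normal form diag(1,1,1,1,1,1,1,1,1).

∂_2: C_2 → C_1 acts by ∂[p,q,r] = [q,r] − [p,r] + [p,q]. For instance
  ∂[2,5,9] = [5,9] − [2,9] + [2,5],
  ∂[2,5,8] = [5,8] − [2,8] + [2,5].
This gives a 30×20 integer matrix of rank 20; reducing to Smith normal form yields diagonal entries (1,1,1,1,1,1,1,1,1,1,1,1,1,1,1,1,1,1,1,2).

Reading off H_k = ker ∂_k / im ∂_{k+1}:

  H_0: rank C_0 − rank ∂_1 = 10 − 9 = 1, and the invariant factors of ∂_1 are all 1, so H_0 ≅ Z.
  H_1: rank ker ∂_1 − rank ∂_2 = (30 − 9) − 20 = 1, and ∂_2 has invariant factor 2 > 1, so H_1 ≅ Z ⊕ Z_2.
  H_2: rank ker ∂_2 − rank ∂_3 = (20 − 20) − 0 = 0, and there is no ∂_3, so H_2 ≅ 0.

(K is a triangulation of the Klein bottle.)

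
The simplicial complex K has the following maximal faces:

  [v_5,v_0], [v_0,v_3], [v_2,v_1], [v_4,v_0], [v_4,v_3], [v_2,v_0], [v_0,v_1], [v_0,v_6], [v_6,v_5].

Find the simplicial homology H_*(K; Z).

We work with the vertex ordering v_0 < v_1 < v_2 < v_3 < v_4 < v_5 < v_6. The simplices of K, each written with vertices in increasing order, are:

  0-simplices (7): [v_0], [v_1], [v_2], [v_3], [v_4], [v_5], [v_6]
  1-simplices (9): [v_0,v_1], [v_0,v_2], [v_0,v_3], [v_0,v_4], [v_0,v_5], [v_0,v_6], [v_1,v_2], [v_3,v_4], [v_5,v_6]

giving chain groups C_0 ≅ Z^7, C_1 ≅ Z^9.

The boundary map ∂_1: C_1 → C_0 is given by ∂[p,q] = [q] − [p].
As a 7×9 matrix over Z this has rank 6, with invariant factors (1,1,1,1,1,1).

From H_k ≅ ker(∂_k) / im(∂_{k+1}) we obtain:

  H_0: rank C_0 − rank ∂_1 = 7 − 6 = 1, and the invariant factors of ∂_1 are all 1, so H_0 = Z.
  H_1: rank ker ∂_1 − rank ∂_2 = (9 − 6) − 0 = 3, and there is no ∂_2, so H_1 = Z^3.

H_0 ≅ Z,  H_1 ≅ Z^3.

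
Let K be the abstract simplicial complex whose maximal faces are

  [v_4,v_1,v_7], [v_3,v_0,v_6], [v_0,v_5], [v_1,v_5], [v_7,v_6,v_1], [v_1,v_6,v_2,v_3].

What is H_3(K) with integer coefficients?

Fix the vertex order v_0 < v_1 < v_2 < v_3 < v_4 < v_5 < v_6 < v_7 and write every simplex with vertices in increasing order. Then dim K = 3 and the simplices of K are:

  0-simplices (8): [v_0], [v_1], [v_2], [v_3], [v_4], [v_5], [v_6], [v_7]
  1-simplices (14): [v_0,v_3], [v_0,v_5], [v_0,v_6], [v_1,v_2], [v_1,v_3], [v_1,v_4], [v_1,v_5], [v_1,v_6], [v_1,v_7], [v_2,v_3], [v_2,v_6], [v_3,v_6], [v_4,v_7], [v_6,v_7]
  2-simplices (7): [v_0,v_3,v_6], [v_1,v_2,v_3], [v_1,v_2,v_6], [v_1,v_3,v_6], [v_1,v_4,v_7], [v_1,v_6,v_7], [v_2,v_3,v_6]
  3-simplices (1): [v_1,v_2,v_3,v_6]

so the chain groups are C_0 ≅ Z^8, C_1 ≅ Z^14, C_2 ≅ Z^7, C_3 ≅ Z^1.

∂_1: C_1 → C_0 sends each edge [p,q] (with p < q) to q − p. For instance
  ∂[v_0,v_3] = [v_3] − [v_0].
The 8×14 boundary matrix has rank 7 and Smith normal form diag(1,1,1,1,1,1,1).

The boundary map ∂_2: C_2 → C_1 maps a triangle to the signed sum of its edges. For instance
  ∂[v_1,v_4,v_7] = [v_4,v_7] − [v_1,v_7] + [v_1,v_4],
  ∂[v_1,v_6,v_7] = [v_6,v_7] − [v_1,v_7] + [v_1,v_6].
As a 14×7 matrix over Z this has rank 6, with invariant factors (1,1,1,1,1,1).

The boundary map ∂_3: C_3 → C_2 sends each 3-simplex σ to the alternating sum Σ_i (−1)^i (σ with its i-th vertex removed). For instance
  ∂[v_1,v_2,v_3,v_6] = [v_2,v_3,v_6] − [v_1,v_3,v_6] + [v_1,v_2,v_6] − [v_1,v_2,v_3].
The 7×1 boundary matrix has rank 1 and Smith normal form diag(1).

Computing H_k = (kernel of ∂_k) / (image of ∂_{k+1}):

  H_3: rank ker ∂_3 − rank ∂_4 = (1 − 1) − 0 = 0, and there is no ∂_4, so H_3 ≅ 0.

H_3 ≅ 0.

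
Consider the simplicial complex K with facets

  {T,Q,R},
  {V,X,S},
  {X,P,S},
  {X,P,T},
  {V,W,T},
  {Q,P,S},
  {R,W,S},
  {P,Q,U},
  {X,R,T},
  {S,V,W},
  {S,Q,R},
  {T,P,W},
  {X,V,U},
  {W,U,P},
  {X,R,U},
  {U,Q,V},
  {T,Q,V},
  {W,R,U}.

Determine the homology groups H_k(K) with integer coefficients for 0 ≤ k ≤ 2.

Order the vertices as P < Q < R < S < T < U < V < W < X. Listing each simplex with vertices in this order, K has dimension 2 with simplices:

  0-simplices (9): P, Q, R, S, T, U, V, W, X
  1-simplices (27): PQ, PS, PT, PU, PW, PX, QR, QS, QT, QU, QV, RS, RT, RU, RW, RX, SV, SW, SX, TV, TW, TX, UV, UW, UX, VW, VX
  2-simplices (18): PQS, PQU, PSX, PTW, PTX, PUW, QRS, QRT, QTV, QUV, RSW, RTX, RUW, RUX, SVW, SVX, TVW, UVX

so the chain groups are C_0 ≅ Z^9, C_1 ≅ Z^27, C_2 ≅ Z^18.

Boundary ∂_1: C_1 → C_0 is given by ∂[p,q] = [q] − [p]. For instance
  ∂RU = U − R.
The 9×27 boundary matrix has rank 8 and Smith normal form diag(1,1,1,1,1,1,1,1).

The boundary map ∂_2: C_2 → C_1 acts by ∂[p,q,r] = [q,r] − [p,r] + [p,q]. For instance
  ∂PTW = TW − PW + PT,
  ∂SVW = VW − SW + SV.
The resulting 27×18 matrix has rank 17, and its Smith normal form has invariant factors (1,1,1,1,1,1,1,1,1,1,1,1,1,1,1,1,1).

Reading off H_k = ker ∂_k / im ∂_{k+1}:

  H_0: rank C_0 − rank ∂_1 = 9 − 8 = 1, and the invariant factors of ∂_1 are all 1, so H_0 ≅ Z.
  H_1: rank ker ∂_1 − rank ∂_2 = (27 − 8) − 17 = 2, and the invariant factors of ∂_2 are all 1, so H_1 ≅ Z^2.
  H_2: rank ker ∂_2 − rank ∂_3 = (18 − 17) − 0 = 1, and there is no ∂_3, so H_2 ≅ Z.

As a check, the Euler characteristic is 9 − 27 + 18 = 0, which agrees with 1 − 2 + 1 = 0.

H_0 ≅ Z,  H_1 ≅ Z^2,  H_2 ≅ Z.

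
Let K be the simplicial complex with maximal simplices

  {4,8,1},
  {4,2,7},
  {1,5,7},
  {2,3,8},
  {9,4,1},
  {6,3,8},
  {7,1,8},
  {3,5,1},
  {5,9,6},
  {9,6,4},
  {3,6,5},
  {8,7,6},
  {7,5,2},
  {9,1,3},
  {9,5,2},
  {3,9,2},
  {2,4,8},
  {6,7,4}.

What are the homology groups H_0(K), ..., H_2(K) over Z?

K has 9 vertices, 27 edges, 18 triangles.
rank ∂_0 = 0, rank ∂_1 = 8 ⇒ b_0 = 9 − 0 − 8 = 1; all invariant factors of ∂_1 are 1 so no torsion. So H_0 ≅ Z.
rank ∂_1 = 8, rank ∂_2 = 18 ⇒ b_1 = 27 − 8 − 18 = 1; ∂_2 has invariant factor(s) [2] giving torsion. So H_1 ≅ Z × Z/2.
rank ∂_2 = 18, rank ∂_3 = 0 ⇒ b_2 = 18 − 18 − 0 = 0. So H_2 ≅ 0.

H_0 ≅ Z,  H_1 ≅ Z × Z/2,  H_2 = 0.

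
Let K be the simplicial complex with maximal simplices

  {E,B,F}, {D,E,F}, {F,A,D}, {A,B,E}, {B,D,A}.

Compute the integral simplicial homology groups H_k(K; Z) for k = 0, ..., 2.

H_0 ≅ Z,  H_1 ≅ Z,  H_2 = 0.

Take the total order A < B < D < E < F on the vertex set. Then K (dimension 2) consists of the simplices:

  0-simplices (5): A, B, D, E, F
  1-simplices (10): AB, AD, AE, AF, BD, BE, BF, DE, DF, EF
  2-simplices (5): ABD, ABE, ADF, BEF, DEF

giving chain groups C_0 ≅ Z^5, C_1 ≅ Z^10, C_2 ≅ Z^5.

The boundary map ∂_1: C_1 → C_0 maps an edge to its endpoints' difference, ∂[p,q] = q − p. For instance
  ∂AB = B − A.
The 5×10 boundary matrix has rank 4 and Smith normal form diag(1,1,1,1).

The boundary map ∂_2: C_2 → C_1 acts by ∂[p,q,r] = [q,r] − [p,r] + [p,q]. For instance
  ∂DEF = EF − DF + DE,
  ∂BEF = EF − BF + BE.
The 10×5 boundary matrix has rank 5 and Smith normal form diag(1,1,1,1,1).

Reading off H_k = ker ∂_k / im ∂_{k+1}:

  H_0: rank C_0 − rank ∂_1 = 5 − 4 = 1, and the invariant factors of ∂_1 are all 1, so H_0 = Z.
  H_1: rank ker ∂_1 − rank ∂_2 = (10 − 4) − 5 = 1, and the invariant factors of ∂_2 are all 1, so H_1 = Z.
  H_2: rank ker ∂_2 − rank ∂_3 = (5 − 5) − 0 = 0, and there is no ∂_3, so H_2 = 0.

As a check, the Euler characteristic is 5 − 10 + 5 = 0, which agrees with 1 − 1 + 0 = 0.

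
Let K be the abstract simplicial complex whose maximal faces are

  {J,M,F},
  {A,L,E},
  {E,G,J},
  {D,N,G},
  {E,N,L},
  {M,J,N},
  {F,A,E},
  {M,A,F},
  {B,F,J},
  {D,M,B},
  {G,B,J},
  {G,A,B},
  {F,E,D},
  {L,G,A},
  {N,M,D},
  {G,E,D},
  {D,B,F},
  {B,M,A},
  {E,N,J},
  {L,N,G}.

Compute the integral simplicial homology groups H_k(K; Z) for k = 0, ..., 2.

Fix the vertex order A < B < D < E < F < G < J < L < M < N and write every simplex with vertices in increasing order. Then dim K = 2 and the simplices of K are:

  0-simplices (10): A, B, D, E, F, G, J, L, M, N
  1-simplices (30): AB, AE, AF, AG, AL, AM, BD, BF, BG, BJ, BM, DE, DF, DG, DM, DN, EF, EG, EJ, EL, EN, FJ, FM, GJ, GL, GN, JM, JN, LN, MN
  2-simplices (20): ABG, ABM, AEF, AEL, AFM, AGL, BDF, BDM, BFJ, BGJ, DEF, DEG, DGN, DMN, EGJ, EJN, ELN, FJM, GLN, JMN

so the chain groups are C_0 ≅ Z^10, C_1 ≅ Z^30, C_2 ≅ Z^20.

∂_1: C_1 → C_0 sends each edge [p,q] (with p < q) to q − p. For instance
  ∂BF = F − B.
This gives a 10×30 integer matrix of rank 9; reducing to Smith normal form yields diagonal entries (1,1,1,1,1,1,1,1,1).

Boundary ∂_2: C_2 → C_1 maps a triangle to the signed sum of its edges. For instance
  ∂DEG = EG − DG + DE,
  ∂EGJ = GJ − EJ + EG.
The resulting 30×20 matrix has rank 20, and its Smith normal form has invariant factors (1,1,1,1,1,1,1,1,1,1,1,1,1,1,1,1,1,1,1,2).

Computing H_k = (kernel of ∂_k) / (image of ∂_{k+1}):

  H_0: rank C_0 − rank ∂_1 = 10 − 9 = 1, and the invariant factors of ∂_1 are all 1, so H_0 ≅ Z.
  H_1: rank ker ∂_1 − rank ∂_2 = (30 − 9) − 20 = 1, and ∂_2 has invariant factor 2 > 1, so H_1 ≅ Z ⊕ Z/2.
  H_2: rank ker ∂_2 − rank ∂_3 = (20 − 20) − 0 = 0, and there is no ∂_3, so H_2 ≅ 0.

As a check, the Euler characteristic is 10 − 30 + 20 = 0, which agrees with 1 − 1 + 0 = 0.

H_0 = Z,  H_1 = Z ⊕ Z/2,  H_2 = 0.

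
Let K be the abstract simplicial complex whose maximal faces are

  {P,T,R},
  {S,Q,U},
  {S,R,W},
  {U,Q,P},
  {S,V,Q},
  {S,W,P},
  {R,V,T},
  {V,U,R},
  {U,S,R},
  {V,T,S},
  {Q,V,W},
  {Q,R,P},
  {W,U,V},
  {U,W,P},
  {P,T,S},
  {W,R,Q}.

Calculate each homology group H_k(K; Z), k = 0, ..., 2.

H_0 = Z,  H_1 = Z^2,  H_2 = Z.

Take the total order P < Q < R < S < T < U < V < W on the vertex set. Then K (dimension 2) consists of the simplices:

  0-simplices (8): P, Q, R, S, T, U, V, W
  1-simplices (24): PQ, PR, PS, PT, PU, PW, QR, QS, QU, QV, QW, RS, RT, RU, RV, RW, ST, SU, SV, SW, TV, UV, UW, VW
  2-simplices (16): PQR, PQU, PRT, PST, PSW, PUW, QRW, QSU, QSV, QVW, RSU, RSW, RTV, RUV, STV, UVW

Hence C_0 ≅ Z^8, C_1 ≅ Z^24, C_2 ≅ Z^16.

Boundary ∂_1: C_1 → C_0 is given by ∂[p,q] = [q] − [p]. For instance
  ∂UV = V − U.
The resulting 8×24 matrix has rank 7, and its Smith normal form has invariant factors (1,1,1,1,1,1,1).

The boundary map ∂_2: C_2 → C_1 acts by ∂[p,q,r] = [q,r] − [p,r] + [p,q]. For instance
  ∂QRW = RW − QW + QR,
  ∂PSW = SW − PW + PS.
As a 24×16 matrix over Z this has rank 15, with invariant factors (1,1,1,1,1,1,1,1,1,1,1,1,1,1,1).

Now H_k = ker ∂_k / im ∂_{k+1}, so:

  H_0: rank C_0 − rank ∂_1 = 8 − 7 = 1, and the invariant factors of ∂_1 are all 1, so H_0 = Z.
  H_1: rank ker ∂_1 − rank ∂_2 = (24 − 7) − 15 = 2, and the invariant factors of ∂_2 are all 1, so H_1 = Z^2.
  H_2: rank ker ∂_2 − rank ∂_3 = (16 − 15) − 0 = 1, and there is no ∂_3, so H_2 = Z.

(K is a triangulation of the torus T^2.)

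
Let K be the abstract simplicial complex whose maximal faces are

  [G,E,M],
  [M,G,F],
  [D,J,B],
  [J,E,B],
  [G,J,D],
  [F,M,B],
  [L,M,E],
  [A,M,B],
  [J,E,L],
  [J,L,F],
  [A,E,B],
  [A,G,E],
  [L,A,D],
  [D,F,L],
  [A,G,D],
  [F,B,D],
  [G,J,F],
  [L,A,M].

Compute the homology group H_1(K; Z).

Fix the vertex order A < B < D < E < F < G < J < L < M and write every simplex with vertices in increasing order. Then dim K = 2 and the simplices of K are:

  0-simplices (9): A, B, D, E, F, G, J, L, M
  1-simplices (27): AB, AD, AE, AG, AL, AM, BD, BE, BF, BJ, BM, DF, DG, DJ, DL, EG, EJ, EL, EM, FG, FJ, FL, FM, GJ, GM, JL, LM
  2-simplices (18): ABE, ABM, ADG, ADL, AEG, ALM, BDF, BDJ, BEJ, BFM, DFL, DGJ, EGM, EJL, ELM, FGJ, FGM, FJL

Hence C_0 ≅ Z^9, C_1 ≅ Z^27, C_2 ≅ Z^18.

Boundary ∂_1: C_1 → C_0 sends each edge [p,q] (with p < q) to q − p.
The resulting 9×27 matrix has rank 8, and its Smith normal form has invariant factors (1,1,1,1,1,1,1,1).

∂_2: C_2 → C_1 sends each 2-simplex [p,q,r] to [q,r] − [p,r] + [p,q]. For instance
  ∂FGM = GM − FM + FG,
  ∂ADG = DG − AG + AD.
The 27×18 boundary matrix has rank 18 and Smith normal form diag(1,1,1,1,1,1,1,1,1,1,1,1,1,1,1,1,1,2).

Now H_k = ker ∂_k / im ∂_{k+1}, so:

  H_1: rank ker ∂_1 − rank ∂_2 = (27 − 8) − 18 = 1, and ∂_2 has invariant factor 2 > 1, so H_1 ≅ Z ⊕ Z/2.

H_1 ≅ Z ⊕ Z/2.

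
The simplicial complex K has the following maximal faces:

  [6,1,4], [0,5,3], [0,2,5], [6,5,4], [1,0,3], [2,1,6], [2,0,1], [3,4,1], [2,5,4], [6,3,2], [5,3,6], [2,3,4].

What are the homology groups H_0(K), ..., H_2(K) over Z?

We work with the vertex ordering 0 < 1 < 2 < 3 < 4 < 5 < 6. The simplices of K, each written with vertices in increasing order, are:

  0-simplices (7): [0], [1], [2], [3], [4], [5], [6]
  1-simplices (18): [0,1], [0,2], [0,3], [0,5], [1,2], [1,3], [1,4], [1,6], [2,3], [2,4], [2,5], [2,6], [3,4], [3,5], [3,6], [4,5], [4,6], [5,6]
  2-simplices (12): [0,1,2], [0,1,3], [0,2,5], [0,3,5], [1,2,6], [1,3,4], [1,4,6], [2,3,4], [2,3,6], [2,4,5], [3,5,6], [4,5,6]

Hence C_0 ≅ Z^7, C_1 ≅ Z^18, C_2 ≅ Z^12.

∂_1: C_1 → C_0 maps an edge to its endpoints' difference, ∂[p,q] = q − p.
The 7×18 boundary matrix has rank 6 and Smith normal form diag(1,1,1,1,1,1).

∂_2: C_2 → C_1 acts by ∂[p,q,r] = [q,r] − [p,r] + [p,q]. For instance
  ∂[1,2,6] = [2,6] − [1,6] + [1,2],
  ∂[1,3,4] = [3,4] − [1,4] + [1,3].
This gives a 18×12 integer matrix of rank 12; reducing to Smith normal form yields diagonal entries (1,1,1,1,1,1,1,1,1,1,1,2).

Now H_k = ker ∂_k / im ∂_{k+1}, so:

  H_0: rank C_0 − rank ∂_1 = 7 − 6 = 1, and the invariant factors of ∂_1 are all 1, so H_0 = Z.
  H_1: rank ker ∂_1 − rank ∂_2 = (18 − 6) − 12 = 0, and ∂_2 has invariant factor 2 > 1, so H_1 = Z/2Z.
  H_2: rank ker ∂_2 − rank ∂_3 = (12 − 12) − 0 = 0, and there is no ∂_3, so H_2 = 0.

H_0 = Z,  H_1 = Z/2Z,  H_2 = 0.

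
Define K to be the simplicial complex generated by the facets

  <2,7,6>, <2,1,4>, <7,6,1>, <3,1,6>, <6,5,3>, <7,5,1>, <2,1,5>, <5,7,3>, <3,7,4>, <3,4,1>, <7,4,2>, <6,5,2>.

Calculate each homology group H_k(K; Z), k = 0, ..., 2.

Order the vertices as 1 < 2 < 3 < 4 < 5 < 6 < 7. Listing each simplex with vertices in this order, K has dimension 2 with simplices:

  0-simplices (7): [1], [2], [3], [4], [5], [6], [7]
  1-simplices (18): [1,2], [1,3], [1,4], [1,5], [1,6], [1,7], [2,4], [2,5], [2,6], [2,7], [3,4], [3,5], [3,6], [3,7], [4,7], [5,6], [5,7], [6,7]
  2-simplices (12): [1,2,4], [1,2,5], [1,3,4], [1,3,6], [1,5,7], [1,6,7], [2,4,7], [2,5,6], [2,6,7], [3,4,7], [3,5,6], [3,5,7]

so the chain groups are C_0 ≅ Z^7, C_1 ≅ Z^18, C_2 ≅ Z^12.

Boundary ∂_1: C_1 → C_0 sends each edge [p,q] (with p < q) to q − p. For instance
  ∂[1,5] = [5] − [1].
As a 7×18 matrix over Z this has rank 6, with invariant factors (1,1,1,1,1,1).

∂_2: C_2 → C_1 maps a triangle to the signed sum of its edges. For instance
  ∂[1,3,4] = [3,4] − [1,4] + [1,3],
  ∂[1,6,7] = [6,7] − [1,7] + [1,6].
The 18×12 boundary matrix has rank 12 and Smith normal form diag(1,1,1,1,1,1,1,1,1,1,1,2).

From H_k ≅ ker(∂_k) / im(∂_{k+1}) we obtain:

  H_0: rank C_0 − rank ∂_1 = 7 − 6 = 1, and the invariant factors of ∂_1 are all 1, so H_0 = Z.
  H_1: rank ker ∂_1 − rank ∂_2 = (18 − 6) − 12 = 0, and ∂_2 has invariant factor 2 > 1, so H_1 = Z_2.
  H_2: rank ker ∂_2 − rank ∂_3 = (12 − 12) − 0 = 0, and there is no ∂_3, so H_2 = 0.

As a check, the Euler characteristic is 7 − 18 + 12 = 1, which agrees with 1 − 0 + 0 = 1.

H_0 = Z,  H_1 = Z_2,  H_2 = 0.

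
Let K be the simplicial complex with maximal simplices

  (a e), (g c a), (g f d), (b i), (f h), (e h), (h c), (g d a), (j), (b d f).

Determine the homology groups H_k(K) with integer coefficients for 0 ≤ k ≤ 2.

H_0 = Z^2,  H_1 = Z^2,  H_2 = 0.

Order the vertices as a < b < c < d < e < f < g < h < i < j. Listing each simplex with vertices in this order, K has dimension 2 with simplices:

  0-simplices (10): a, b, c, d, e, f, g, h, i, j
  1-simplices (14): ac, ad, ae, ag, bd, bf, bi, cg, ch, df, dg, eh, fg, fh
  2-simplices (4): acg, adg, bdf, dfg

Hence C_0 ≅ Z^10, C_1 ≅ Z^14, C_2 ≅ Z^4.

The boundary map ∂_1: C_1 → C_0 sends each edge [p,q] (with p < q) to q − p.
The 10×14 boundary matrix has rank 8 and Smith normal form diag(1,1,1,1,1,1,1,1).

The boundary map ∂_2: C_2 → C_1 maps a triangle to the signed sum of its edges. For instance
  ∂acg = cg − ag + ac,
  ∂bdf = df − bf + bd.
The 14×4 boundary matrix has rank 4 and Smith normal form diag(1,1,1,1).

Now H_k = ker ∂_k / im ∂_{k+1}, so:

  H_0: rank C_0 − rank ∂_1 = 10 − 8 = 2, and the invariant factors of ∂_1 are all 1, so H_0 = Z^2.
  H_1: rank ker ∂_1 − rank ∂_2 = (14 − 8) − 4 = 2, and the invariant factors of ∂_2 are all 1, so H_1 = Z^2.
  H_2: rank ker ∂_2 − rank ∂_3 = (4 − 4) − 0 = 0, and there is no ∂_3, so H_2 = 0.

As a check, the Euler characteristic is 10 − 14 + 4 = 0, which agrees with 2 − 2 + 0 = 0.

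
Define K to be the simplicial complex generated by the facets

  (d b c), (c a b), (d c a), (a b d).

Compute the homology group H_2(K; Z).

Fix the vertex order a < b < c < d and write every simplex with vertices in increasing order. Then dim K = 2 and the simplices of K are:

  0-simplices (4): a, b, c, d
  1-simplices (6): ab, ac, ad, bc, bd, cd
  2-simplices (4): abc, abd, acd, bcd

Hence C_0 ≅ Z^4, C_1 ≅ Z^6, C_2 ≅ Z^4.

The boundary map ∂_1: C_1 → C_0 is given by ∂[p,q] = [q] − [p]. For instance
  ∂ad = d − a.
This gives a 4×6 integer matrix of rank 3; reducing to Smith normal form yields diagonal entries (1,1,1).

∂_2: C_2 → C_1 acts by ∂[p,q,r] = [q,r] − [p,r] + [p,q]. For instance
  ∂acd = cd − ad + ac,
  ∂abd = bd − ad + ab.
This gives a 6×4 integer matrix of rank 3; reducing to Smith normal form yields diagonal entries (1,1,1).

Computing H_k = (kernel of ∂_k) / (image of ∂_{k+1}):

  H_2: rank ker ∂_2 − rank ∂_3 = (4 − 3) − 0 = 1, and there is no ∂_3, so H_2 ≅ Z.

(K is a triangulation of the 2-sphere S^2.)

H_2 = Z.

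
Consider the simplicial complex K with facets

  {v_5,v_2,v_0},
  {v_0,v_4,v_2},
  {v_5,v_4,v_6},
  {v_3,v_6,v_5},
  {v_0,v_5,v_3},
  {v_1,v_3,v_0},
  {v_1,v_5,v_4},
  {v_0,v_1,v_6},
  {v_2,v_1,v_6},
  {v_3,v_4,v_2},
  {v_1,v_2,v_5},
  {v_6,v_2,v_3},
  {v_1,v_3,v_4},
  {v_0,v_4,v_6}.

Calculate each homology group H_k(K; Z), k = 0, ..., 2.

We work with the vertex ordering v_0 < v_1 < v_2 < v_3 < v_4 < v_5 < v_6. The simplices of K, each written with vertices in increasing order, are:

  0-simplices (7): [v_0], [v_1], [v_2], [v_3], [v_4], [v_5], [v_6]
  1-simplices (21): (21 of them)
  2-simplices (14): (14 of them)

Hence C_0 ≅ Z^7, C_1 ≅ Z^21, C_2 ≅ Z^14.

∂_1: C_1 → C_0 is given by ∂[p,q] = [q] − [p]. For instance
  ∂[v_3,v_6] = [v_6] − [v_3].
This gives a 7×21 integer matrix of rank 6; reducing to Smith normal form yields diagonal entries (1,1,1,1,1,1).

Boundary ∂_2: C_2 → C_1 maps a triangle to the signed sum of its edges. For instance
  ∂[v_1,v_4,v_5] = [v_4,v_5] − [v_1,v_5] + [v_1,v_4],
  ∂[v_1,v_3,v_4] = [v_3,v_4] − [v_1,v_4] + [v_1,v_3].
As a 21×14 matrix over Z this has rank 13, with invariant factors (1,1,1,1,1,1,1,1,1,1,1,1,1).

Reading off H_k = ker ∂_k / im ∂_{k+1}:

  H_0: rank C_0 − rank ∂_1 = 7 − 6 = 1, and the invariant factors of ∂_1 are all 1, so H_0 = Z.
  H_1: rank ker ∂_1 − rank ∂_2 = (21 − 6) − 13 = 2, and the invariant factors of ∂_2 are all 1, so H_1 = Z^2.
  H_2: rank ker ∂_2 − rank ∂_3 = (14 − 13) − 0 = 1, and there is no ∂_3, so H_2 = Z.

As a check, the Euler characteristic is 7 − 21 + 14 = 0, which agrees with 1 − 2 + 1 = 0.

H_0 ≅ Z,  H_1 ≅ Z^2,  H_2 ≅ Z.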